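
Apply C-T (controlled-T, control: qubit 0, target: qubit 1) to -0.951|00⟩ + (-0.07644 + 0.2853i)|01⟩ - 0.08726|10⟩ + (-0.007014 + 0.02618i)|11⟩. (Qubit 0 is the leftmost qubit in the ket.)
-0.951|00⟩ + (-0.07644 + 0.2853i)|01⟩ - 0.08726|10⟩ + (-0.02347 + 0.01355i)|11⟩

C-T leaves the control-|0⟩ kets |00⟩, |01⟩ unchanged and applies T to qubit 1 on the control-|1⟩ pair (|10⟩, |11⟩).
T = [[1, 0], [0, (1/√2 + (1/√2)i)]].
With a = amp(|10⟩) = -0.08726 and b = amp(|11⟩) = (-0.007014 + 0.02618i):
new amp(|10⟩) = (1)·a = -0.08726
new amp(|11⟩) = (1/√2 + (1/√2)i)·b = (-0.02347 + 0.01355i)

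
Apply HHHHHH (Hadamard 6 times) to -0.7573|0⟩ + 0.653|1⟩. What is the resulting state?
-0.7573|0⟩ + 0.653|1⟩

H² = I, so an even number of Hadamards cancels: H^6 = I and the state is unchanged.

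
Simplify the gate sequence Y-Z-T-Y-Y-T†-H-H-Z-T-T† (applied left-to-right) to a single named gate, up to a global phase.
Y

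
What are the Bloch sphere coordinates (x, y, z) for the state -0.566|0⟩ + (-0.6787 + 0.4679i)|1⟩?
(0.7683, -0.5297, -0.3592)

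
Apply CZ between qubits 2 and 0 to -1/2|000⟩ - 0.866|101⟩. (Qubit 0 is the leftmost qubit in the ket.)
-1/2|000⟩ + 0.866|101⟩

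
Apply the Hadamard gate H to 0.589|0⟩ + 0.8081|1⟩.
0.9879|0⟩ - 0.1549|1⟩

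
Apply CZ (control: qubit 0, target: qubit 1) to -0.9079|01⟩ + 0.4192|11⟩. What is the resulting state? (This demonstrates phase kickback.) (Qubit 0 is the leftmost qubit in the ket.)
-0.9079|01⟩ - 0.4192|11⟩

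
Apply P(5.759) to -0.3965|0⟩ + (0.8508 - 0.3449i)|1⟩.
-0.3965|0⟩ + (0.5639 - 0.7244i)|1⟩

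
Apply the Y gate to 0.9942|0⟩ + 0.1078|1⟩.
-0.1078i|0⟩ + 0.9942i|1⟩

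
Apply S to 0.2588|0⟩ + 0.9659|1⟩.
0.2588|0⟩ + 0.9659i|1⟩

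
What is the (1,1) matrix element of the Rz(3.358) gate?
(-0.108 + 0.9942i)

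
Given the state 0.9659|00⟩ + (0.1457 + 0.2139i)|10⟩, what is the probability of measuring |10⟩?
0.06698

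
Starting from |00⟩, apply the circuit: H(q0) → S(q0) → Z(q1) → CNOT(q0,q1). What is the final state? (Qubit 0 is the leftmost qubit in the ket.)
1/√2|00⟩ + (1/√2)i|11⟩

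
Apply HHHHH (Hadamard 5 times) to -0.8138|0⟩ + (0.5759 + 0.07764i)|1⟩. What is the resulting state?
(-0.1682 + 0.0549i)|0⟩ + (-0.9827 - 0.0549i)|1⟩

H² = I, so H^5 = H: a single Hadamard. With (a, b) = (-0.8138, (0.5759 + 0.07764i)), H gives ((a + b)/√2, (a − b)/√2) = ((-0.1682 + 0.0549i), (-0.9827 - 0.0549i)).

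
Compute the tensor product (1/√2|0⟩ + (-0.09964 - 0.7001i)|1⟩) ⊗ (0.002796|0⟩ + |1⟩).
0.001977|00⟩ + 1/√2|01⟩ + (-0.0002786 - 0.001957i)|10⟩ + (-0.09964 - 0.7001i)|11⟩

amp(|b₁b₂…⟩) = product of the factor amplitudes for bits b₁, b₂, …; only kets whose every factor amplitude is nonzero survive.
|00⟩: (1/√2)(0.002796) = 0.001977
|01⟩: (1/√2)(1) = 1/√2
|10⟩: (-0.09964 - 0.7001i)(0.002796) = (-0.0002786 - 0.001957i)
|11⟩: (-0.09964 - 0.7001i)(1) = (-0.09964 - 0.7001i)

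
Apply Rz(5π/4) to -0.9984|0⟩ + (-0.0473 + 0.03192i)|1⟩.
(0.3821 + 0.9224i)|0⟩ + (-0.01139 - 0.05591i)|1⟩

Rz(5π/4) = [[e^(−iθ/2), 0], [0, e^(iθ/2)]] with e^(±iθ/2) = cos(θ/2) ± i·sin(θ/2); θ = 5π/4, cos(θ/2) ≈ -0.382683, sin(θ/2) ≈ 0.92388.
With a = amp(|0⟩) = -0.9984 and b = amp(|1⟩) = (-0.0473 + 0.03192i):
new amp(|0⟩) = (-0.382683 - 0.92388i)·a = (0.3821 + 0.9224i)
new amp(|1⟩) = (-0.382683 + 0.92388i)·b = (-0.01139 - 0.05591i)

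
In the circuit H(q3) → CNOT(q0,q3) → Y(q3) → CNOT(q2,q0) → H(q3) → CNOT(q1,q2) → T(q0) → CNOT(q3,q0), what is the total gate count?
8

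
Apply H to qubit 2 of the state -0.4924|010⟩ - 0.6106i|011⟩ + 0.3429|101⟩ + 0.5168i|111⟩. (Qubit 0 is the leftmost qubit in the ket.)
(-0.3482 - 0.4318i)|010⟩ + (-0.3482 + 0.4318i)|011⟩ + 0.2425|100⟩ - 0.2425|101⟩ + 0.3654i|110⟩ - 0.3654i|111⟩

H on qubit 2 mixes each pair of kets that differ only in qubit 2: amplitudes (a, b) of (|…0…⟩, |…1…⟩) become ((a + b)/√2, (a − b)/√2). Kets absent from the input have amplitude 0.
(|010⟩, |011⟩): (a, b) = (-0.4924, -0.6106i) → ((-0.3482 - 0.4318i), (-0.3482 + 0.4318i))
(|100⟩, |101⟩): (a, b) = (0, 0.3429) → (0.2425, -0.2425)
(|110⟩, |111⟩): (a, b) = (0, 0.5168i) → (0.3654i, -0.3654i)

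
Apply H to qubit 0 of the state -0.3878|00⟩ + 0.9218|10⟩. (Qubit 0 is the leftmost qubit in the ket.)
0.3776|00⟩ - 0.926|10⟩

H on qubit 0 mixes each pair of kets that differ only in qubit 0: amplitudes (a, b) of (|…0…⟩, |…1…⟩) become ((a + b)/√2, (a − b)/√2). Kets absent from the input have amplitude 0.
(|00⟩, |10⟩): (a, b) = (-0.3878, 0.9218) → (0.3776, -0.926)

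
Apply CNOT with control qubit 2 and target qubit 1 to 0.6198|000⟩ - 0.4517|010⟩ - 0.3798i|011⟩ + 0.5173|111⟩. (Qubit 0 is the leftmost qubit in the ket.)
0.6198|000⟩ - 0.3798i|001⟩ - 0.4517|010⟩ + 0.5173|101⟩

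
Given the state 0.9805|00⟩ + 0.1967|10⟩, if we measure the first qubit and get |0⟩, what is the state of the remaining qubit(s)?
|0⟩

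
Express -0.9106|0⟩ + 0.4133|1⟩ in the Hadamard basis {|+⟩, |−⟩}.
-0.3516|+⟩ - 0.9361|−⟩

With |ψ⟩ = α|0⟩ + β|1⟩, the Hadamard-basis coefficients are ⟨+|ψ⟩ = (α + β)/√2 and ⟨−|ψ⟩ = (α − β)/√2.
Here α = -0.9106, β = 0.4133: (α + β)/√2 = -0.3516, (α − β)/√2 = -0.9361.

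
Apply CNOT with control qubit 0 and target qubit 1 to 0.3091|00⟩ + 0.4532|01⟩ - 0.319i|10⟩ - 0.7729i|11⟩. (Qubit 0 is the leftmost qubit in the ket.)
0.3091|00⟩ + 0.4532|01⟩ - 0.7729i|10⟩ - 0.319i|11⟩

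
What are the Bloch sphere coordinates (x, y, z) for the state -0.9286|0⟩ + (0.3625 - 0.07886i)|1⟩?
(-0.6732, 0.1465, 0.7247)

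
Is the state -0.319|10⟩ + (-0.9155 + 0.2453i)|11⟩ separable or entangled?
Separable

Writing the state as a|00⟩ + b|01⟩ + c|10⟩ + d|11⟩, it is a product state iff ad − bc = 0.
Here (a, b, c, d) = (0, 0, -0.319, (-0.9155 + 0.2453i)): ad − bc = (0)(-0.9155 + 0.2453i) − (0)(-0.319) = 0, so the state is separable.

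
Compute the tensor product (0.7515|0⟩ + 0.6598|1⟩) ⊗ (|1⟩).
0.7515|01⟩ + 0.6598|11⟩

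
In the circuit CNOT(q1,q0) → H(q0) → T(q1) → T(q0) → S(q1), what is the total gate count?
5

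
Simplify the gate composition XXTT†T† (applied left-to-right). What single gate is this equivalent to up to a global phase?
T†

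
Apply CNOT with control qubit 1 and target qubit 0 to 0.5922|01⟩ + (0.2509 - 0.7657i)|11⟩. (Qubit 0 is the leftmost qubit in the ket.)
(0.2509 - 0.7657i)|01⟩ + 0.5922|11⟩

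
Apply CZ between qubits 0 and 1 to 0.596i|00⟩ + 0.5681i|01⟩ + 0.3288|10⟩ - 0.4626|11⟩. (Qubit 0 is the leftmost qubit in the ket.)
0.596i|00⟩ + 0.5681i|01⟩ + 0.3288|10⟩ + 0.4626|11⟩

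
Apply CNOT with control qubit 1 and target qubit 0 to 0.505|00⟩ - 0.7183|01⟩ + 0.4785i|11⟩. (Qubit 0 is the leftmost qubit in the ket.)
0.505|00⟩ + 0.4785i|01⟩ - 0.7183|11⟩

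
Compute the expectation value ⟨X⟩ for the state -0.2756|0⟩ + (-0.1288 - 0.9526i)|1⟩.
0.07099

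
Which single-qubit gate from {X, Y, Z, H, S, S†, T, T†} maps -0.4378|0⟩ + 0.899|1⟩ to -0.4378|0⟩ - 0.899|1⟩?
Z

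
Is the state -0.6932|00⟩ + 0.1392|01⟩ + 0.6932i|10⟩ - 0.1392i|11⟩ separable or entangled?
Separable

Writing the state as a|00⟩ + b|01⟩ + c|10⟩ + d|11⟩, it is a product state iff ad − bc = 0.
Here (a, b, c, d) = (-0.6932, 0.1392, 0.6932i, -0.1392i): ad − bc = (-0.6932)(-0.1392i) − (0.1392)(0.6932i) = 0, so the state is separable.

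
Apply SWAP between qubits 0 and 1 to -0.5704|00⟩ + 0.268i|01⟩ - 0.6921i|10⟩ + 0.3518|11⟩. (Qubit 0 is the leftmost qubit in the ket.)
-0.5704|00⟩ - 0.6921i|01⟩ + 0.268i|10⟩ + 0.3518|11⟩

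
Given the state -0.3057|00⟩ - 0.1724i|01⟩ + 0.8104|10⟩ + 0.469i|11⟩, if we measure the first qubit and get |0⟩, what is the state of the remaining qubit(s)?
-0.871|0⟩ - 0.4912i|1⟩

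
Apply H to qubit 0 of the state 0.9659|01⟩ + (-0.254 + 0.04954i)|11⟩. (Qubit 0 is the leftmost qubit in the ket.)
(0.5034 + 0.03503i)|01⟩ + (0.8626 - 0.03503i)|11⟩

H on qubit 0 mixes each pair of kets that differ only in qubit 0: amplitudes (a, b) of (|…0…⟩, |…1…⟩) become ((a + b)/√2, (a − b)/√2). Kets absent from the input have amplitude 0.
(|01⟩, |11⟩): (a, b) = (0.9659, (-0.254 + 0.04954i)) → ((0.5034 + 0.03503i), (0.8626 - 0.03503i))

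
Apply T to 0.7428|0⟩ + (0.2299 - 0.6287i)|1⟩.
0.7428|0⟩ + (0.6071 - 0.282i)|1⟩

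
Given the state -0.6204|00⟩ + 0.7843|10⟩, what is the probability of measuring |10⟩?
0.6151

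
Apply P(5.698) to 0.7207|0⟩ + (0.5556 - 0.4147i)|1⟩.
0.7207|0⟩ + (0.2341 - 0.6526i)|1⟩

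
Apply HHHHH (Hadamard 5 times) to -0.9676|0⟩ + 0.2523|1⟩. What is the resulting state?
-0.5058|0⟩ - 0.8626|1⟩

H² = I, so H^5 = H: a single Hadamard. With (a, b) = (-0.9676, 0.2523), H gives ((a + b)/√2, (a − b)/√2) = (-0.5058, -0.8626).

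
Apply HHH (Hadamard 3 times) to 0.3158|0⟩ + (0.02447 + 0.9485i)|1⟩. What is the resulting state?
(0.2406 + 0.6707i)|0⟩ + (0.206 - 0.6707i)|1⟩

H² = I, so H^3 = H: a single Hadamard. With (a, b) = (0.3158, (0.02447 + 0.9485i)), H gives ((a + b)/√2, (a − b)/√2) = ((0.2406 + 0.6707i), (0.206 - 0.6707i)).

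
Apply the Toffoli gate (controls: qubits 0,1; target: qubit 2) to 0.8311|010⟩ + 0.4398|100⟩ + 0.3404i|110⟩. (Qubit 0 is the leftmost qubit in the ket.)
0.8311|010⟩ + 0.4398|100⟩ + 0.3404i|111⟩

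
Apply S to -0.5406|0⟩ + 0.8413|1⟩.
-0.5406|0⟩ + 0.8413i|1⟩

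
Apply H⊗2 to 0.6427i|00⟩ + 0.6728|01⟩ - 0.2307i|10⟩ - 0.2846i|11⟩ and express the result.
(0.3364 + 0.0637i)|00⟩ + (-0.3364 + 0.3483i)|01⟩ + (0.3364 + 0.579i)|10⟩ + (-0.3364 + 0.2944i)|11⟩

H⊗2 gives amp(|y⟩) = (1/2) Σ_x (−1)^(x·y) amp(|x⟩), where x·y is the number of positions in which both x and y have a 1.
|00⟩: (0.6427i + 0.6728 - 0.2307i - 0.2846i)/2 = (0.3364 + 0.0637i)
|01⟩: (0.6427i - 0.6728 - 0.2307i + 0.2846i)/2 = (-0.3364 + 0.3483i)
|10⟩: (0.6427i + 0.6728 + 0.2307i + 0.2846i)/2 = (0.3364 + 0.579i)
|11⟩: (0.6427i - 0.6728 + 0.2307i - 0.2846i)/2 = (-0.3364 + 0.2944i)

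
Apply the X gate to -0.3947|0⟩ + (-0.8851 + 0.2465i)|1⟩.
(-0.8851 + 0.2465i)|0⟩ - 0.3947|1⟩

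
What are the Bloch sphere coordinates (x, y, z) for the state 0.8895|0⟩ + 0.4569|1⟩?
(0.8128, 0, 0.5825)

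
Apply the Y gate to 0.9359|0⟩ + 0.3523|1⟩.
-0.3523i|0⟩ + 0.9359i|1⟩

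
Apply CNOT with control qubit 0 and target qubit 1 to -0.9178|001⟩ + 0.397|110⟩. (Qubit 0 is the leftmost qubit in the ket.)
-0.9178|001⟩ + 0.397|100⟩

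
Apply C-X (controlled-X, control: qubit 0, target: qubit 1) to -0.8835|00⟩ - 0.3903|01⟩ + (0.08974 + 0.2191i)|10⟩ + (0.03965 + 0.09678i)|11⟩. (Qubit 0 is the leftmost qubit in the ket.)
-0.8835|00⟩ - 0.3903|01⟩ + (0.03965 + 0.09678i)|10⟩ + (0.08974 + 0.2191i)|11⟩

C-X leaves the control-|0⟩ kets |00⟩, |01⟩ unchanged and applies X to qubit 1 on the control-|1⟩ pair (|10⟩, |11⟩).
X = [[0, 1], [1, 0]].
With a = amp(|10⟩) = (0.08974 + 0.2191i) and b = amp(|11⟩) = (0.03965 + 0.09678i):
new amp(|10⟩) = (1)·b = (0.03965 + 0.09678i)
new amp(|11⟩) = (1)·a = (0.08974 + 0.2191i)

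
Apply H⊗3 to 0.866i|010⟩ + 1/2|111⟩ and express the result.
(0.1768 + 0.3062i)|000⟩ + (-0.1768 + 0.3062i)|001⟩ + (-0.1768 - 0.3062i)|010⟩ + (0.1768 - 0.3062i)|011⟩ + (-0.1768 + 0.3062i)|100⟩ + (0.1768 + 0.3062i)|101⟩ + (0.1768 - 0.3062i)|110⟩ + (-0.1768 - 0.3062i)|111⟩

H⊗3 gives amp(|y⟩) = (1/2√2) Σ_x (−1)^(x·y) amp(|x⟩), where x·y is the number of positions in which both x and y have a 1.
|000⟩: (0.866i + 1/2)/(2√2) = (0.1768 + 0.3062i)
|001⟩: (0.866i - 1/2)/(2√2) = (-0.1768 + 0.3062i)
|010⟩: (-0.866i - 1/2)/(2√2) = (-0.1768 - 0.3062i)
|011⟩: (-0.866i + 1/2)/(2√2) = (0.1768 - 0.3062i)
|100⟩: (0.866i - 1/2)/(2√2) = (-0.1768 + 0.3062i)
|101⟩: (0.866i + 1/2)/(2√2) = (0.1768 + 0.3062i)
|110⟩: (-0.866i + 1/2)/(2√2) = (0.1768 - 0.3062i)
|111⟩: (-0.866i - 1/2)/(2√2) = (-0.1768 - 0.3062i)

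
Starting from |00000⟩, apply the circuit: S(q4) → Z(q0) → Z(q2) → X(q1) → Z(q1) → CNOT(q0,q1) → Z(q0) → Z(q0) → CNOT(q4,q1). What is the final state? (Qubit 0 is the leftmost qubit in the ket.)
-|01000⟩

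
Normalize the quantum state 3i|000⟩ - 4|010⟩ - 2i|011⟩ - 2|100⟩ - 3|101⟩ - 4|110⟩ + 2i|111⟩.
0.381i|000⟩ - 0.508|010⟩ - 0.254i|011⟩ - 0.254|100⟩ - 0.381|101⟩ - 0.508|110⟩ + 0.254i|111⟩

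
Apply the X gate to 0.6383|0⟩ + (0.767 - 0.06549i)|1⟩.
(0.767 - 0.06549i)|0⟩ + 0.6383|1⟩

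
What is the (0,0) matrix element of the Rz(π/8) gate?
(0.9808 - 0.1951i)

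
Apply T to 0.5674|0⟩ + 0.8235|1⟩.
0.5674|0⟩ + (0.5823 + 0.5823i)|1⟩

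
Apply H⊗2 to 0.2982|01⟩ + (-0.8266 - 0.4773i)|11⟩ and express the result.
(-0.2642 - 0.2387i)|00⟩ + (0.2642 + 0.2387i)|01⟩ + (0.5624 + 0.2387i)|10⟩ + (-0.5624 - 0.2387i)|11⟩

H⊗2 gives amp(|y⟩) = (1/2) Σ_x (−1)^(x·y) amp(|x⟩), where x·y is the number of positions in which both x and y have a 1.
|00⟩: (0.2982 + (-0.8266 - 0.4773i))/2 = (-0.2642 - 0.2387i)
|01⟩: (-0.2982 - (-0.8266 - 0.4773i))/2 = (0.2642 + 0.2387i)
|10⟩: (0.2982 - (-0.8266 - 0.4773i))/2 = (0.5624 + 0.2387i)
|11⟩: (-0.2982 + (-0.8266 - 0.4773i))/2 = (-0.5624 - 0.2387i)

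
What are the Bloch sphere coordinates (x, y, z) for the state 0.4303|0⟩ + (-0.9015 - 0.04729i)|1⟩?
(-0.7758, -0.0407, -0.6298)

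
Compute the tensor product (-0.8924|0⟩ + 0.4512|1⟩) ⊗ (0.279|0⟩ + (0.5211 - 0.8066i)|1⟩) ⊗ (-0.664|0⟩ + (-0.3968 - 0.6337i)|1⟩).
0.1653|000⟩ + (0.0988 + 0.1578i)|001⟩ + (0.3088 - 0.478i)|010⟩ + (0.6407 + 0.009069i)|011⟩ - 0.08359|100⟩ + (-0.04995 - 0.07977i)|101⟩ + (-0.1561 + 0.2417i)|110⟩ + (-0.3239 - 0.004585i)|111⟩

amp(|b₁b₂…⟩) = product of the factor amplitudes for bits b₁, b₂, …; only kets whose every factor amplitude is nonzero survive.
|000⟩: (-0.8924)(0.279)(-0.664) = 0.1653
|001⟩: (-0.8924)(0.279)(-0.3968 - 0.6337i) = (0.0988 + 0.1578i)
|010⟩: (-0.8924)(0.5211 - 0.8066i)(-0.664) = (0.3088 - 0.478i)
|011⟩: (-0.8924)(0.5211 - 0.8066i)(-0.3968 - 0.6337i) = (0.6407 + 0.009069i)
|100⟩: (0.4512)(0.279)(-0.664) = -0.08359
|101⟩: (0.4512)(0.279)(-0.3968 - 0.6337i) = (-0.04995 - 0.07977i)
|110⟩: (0.4512)(0.5211 - 0.8066i)(-0.664) = (-0.1561 + 0.2417i)
|111⟩: (0.4512)(0.5211 - 0.8066i)(-0.3968 - 0.6337i) = (-0.3239 - 0.004585i)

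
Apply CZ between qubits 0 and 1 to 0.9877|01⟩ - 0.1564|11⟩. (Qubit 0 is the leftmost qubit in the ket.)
0.9877|01⟩ + 0.1564|11⟩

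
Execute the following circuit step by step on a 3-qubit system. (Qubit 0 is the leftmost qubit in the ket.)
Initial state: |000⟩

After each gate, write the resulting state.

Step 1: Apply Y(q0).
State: i|100⟩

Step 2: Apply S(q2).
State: i|100⟩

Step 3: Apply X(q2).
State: i|101⟩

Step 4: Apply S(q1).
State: i|101⟩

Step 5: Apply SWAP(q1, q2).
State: i|110⟩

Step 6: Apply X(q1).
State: i|100⟩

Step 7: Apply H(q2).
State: (1/√2)i|100⟩ + (1/√2)i|101⟩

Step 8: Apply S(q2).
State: (1/√2)i|100⟩ - 1/√2|101⟩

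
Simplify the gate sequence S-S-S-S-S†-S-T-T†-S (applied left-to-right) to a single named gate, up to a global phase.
S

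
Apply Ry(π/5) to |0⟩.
0.9511|0⟩ + 0.309|1⟩

Ry(π/5) = [[cos(θ/2), −sin(θ/2)], [sin(θ/2), cos(θ/2)]]; θ = π/5, cos(θ/2) ≈ 0.951057, sin(θ/2) ≈ 0.309017.
With a = amp(|0⟩) = 1 and b = amp(|1⟩) = 0:
new amp(|0⟩) = (0.951057)·a + (-0.309017)·b = 0.9511
new amp(|1⟩) = (0.309017)·a + (0.951057)·b = 0.309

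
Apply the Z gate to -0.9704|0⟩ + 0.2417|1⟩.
-0.9704|0⟩ - 0.2417|1⟩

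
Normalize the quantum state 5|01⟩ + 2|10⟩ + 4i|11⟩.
0.7454|01⟩ + 0.2981|10⟩ + 0.5963i|11⟩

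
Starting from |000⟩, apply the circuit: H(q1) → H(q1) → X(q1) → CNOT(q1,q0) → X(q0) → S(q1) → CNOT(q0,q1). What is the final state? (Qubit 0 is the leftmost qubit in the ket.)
i|010⟩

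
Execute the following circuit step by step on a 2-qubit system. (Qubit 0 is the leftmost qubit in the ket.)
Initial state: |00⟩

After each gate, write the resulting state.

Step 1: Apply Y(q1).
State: i|01⟩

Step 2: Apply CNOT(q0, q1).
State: i|01⟩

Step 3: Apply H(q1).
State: (1/√2)i|00⟩ - (1/√2)i|01⟩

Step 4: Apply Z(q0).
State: (1/√2)i|00⟩ - (1/√2)i|01⟩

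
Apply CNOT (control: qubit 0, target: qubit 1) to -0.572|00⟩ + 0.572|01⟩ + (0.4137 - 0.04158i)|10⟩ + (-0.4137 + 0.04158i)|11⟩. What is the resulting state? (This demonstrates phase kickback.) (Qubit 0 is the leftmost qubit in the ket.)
-0.572|00⟩ + 0.572|01⟩ + (-0.4137 + 0.04158i)|10⟩ + (0.4137 - 0.04158i)|11⟩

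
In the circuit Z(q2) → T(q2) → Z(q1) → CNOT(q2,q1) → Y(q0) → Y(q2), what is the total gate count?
6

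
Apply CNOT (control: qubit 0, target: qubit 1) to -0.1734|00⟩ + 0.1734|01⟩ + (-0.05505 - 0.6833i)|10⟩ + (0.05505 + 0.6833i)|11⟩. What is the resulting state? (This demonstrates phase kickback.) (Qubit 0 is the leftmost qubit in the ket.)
-0.1734|00⟩ + 0.1734|01⟩ + (0.05505 + 0.6833i)|10⟩ + (-0.05505 - 0.6833i)|11⟩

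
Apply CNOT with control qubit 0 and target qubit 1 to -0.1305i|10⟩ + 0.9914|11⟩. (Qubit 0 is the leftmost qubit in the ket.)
0.9914|10⟩ - 0.1305i|11⟩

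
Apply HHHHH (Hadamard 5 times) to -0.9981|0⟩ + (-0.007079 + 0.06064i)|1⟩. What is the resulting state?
(-0.7108 + 0.04288i)|0⟩ + (-0.7008 - 0.04288i)|1⟩

H² = I, so H^5 = H: a single Hadamard. With (a, b) = (-0.9981, (-0.007079 + 0.06064i)), H gives ((a + b)/√2, (a − b)/√2) = ((-0.7108 + 0.04288i), (-0.7008 - 0.04288i)).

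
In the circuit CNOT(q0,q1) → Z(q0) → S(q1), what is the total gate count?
3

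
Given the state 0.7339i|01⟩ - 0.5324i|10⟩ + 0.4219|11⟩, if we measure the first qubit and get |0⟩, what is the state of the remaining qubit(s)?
i|1⟩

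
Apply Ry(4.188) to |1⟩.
-0.8662|0⟩ - 0.4997|1⟩

Ry(4.188) = [[cos(θ/2), −sin(θ/2)], [sin(θ/2), cos(θ/2)]]; θ = 4.188, cos(θ/2) ≈ -0.499658, sin(θ/2) ≈ 0.866223.
With a = amp(|0⟩) = 0 and b = amp(|1⟩) = 1:
new amp(|0⟩) = (-0.499658)·a + (-0.866223)·b = -0.8662
new amp(|1⟩) = (0.866223)·a + (-0.499658)·b = -0.4997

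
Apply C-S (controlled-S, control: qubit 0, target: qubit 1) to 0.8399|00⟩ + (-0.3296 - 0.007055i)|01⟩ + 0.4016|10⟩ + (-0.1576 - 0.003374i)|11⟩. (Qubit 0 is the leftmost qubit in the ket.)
0.8399|00⟩ + (-0.3296 - 0.007055i)|01⟩ + 0.4016|10⟩ + (0.003374 - 0.1576i)|11⟩

C-S leaves the control-|0⟩ kets |00⟩, |01⟩ unchanged and applies S to qubit 1 on the control-|1⟩ pair (|10⟩, |11⟩).
S = [[1, 0], [0, i]].
With a = amp(|10⟩) = 0.4016 and b = amp(|11⟩) = (-0.1576 - 0.003374i):
new amp(|10⟩) = (1)·a = 0.4016
new amp(|11⟩) = (i)·b = (0.003374 - 0.1576i)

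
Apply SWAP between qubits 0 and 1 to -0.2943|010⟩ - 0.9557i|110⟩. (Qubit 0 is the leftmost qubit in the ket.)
-0.2943|100⟩ - 0.9557i|110⟩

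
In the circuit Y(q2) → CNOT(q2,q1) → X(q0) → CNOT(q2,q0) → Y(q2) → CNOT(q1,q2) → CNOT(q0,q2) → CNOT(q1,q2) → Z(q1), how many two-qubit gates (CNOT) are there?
5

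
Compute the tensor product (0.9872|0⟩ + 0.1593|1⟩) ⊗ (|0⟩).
0.9872|00⟩ + 0.1593|10⟩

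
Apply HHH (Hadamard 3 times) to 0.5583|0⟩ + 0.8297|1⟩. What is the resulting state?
0.9815|0⟩ - 0.1919|1⟩

H² = I, so H^3 = H: a single Hadamard. With (a, b) = (0.5583, 0.8297), H gives ((a + b)/√2, (a − b)/√2) = (0.9815, -0.1919).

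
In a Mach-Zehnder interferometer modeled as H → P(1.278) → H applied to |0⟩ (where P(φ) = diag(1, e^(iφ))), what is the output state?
(0.6443 + 0.4787i)|0⟩ + (0.3557 - 0.4787i)|1⟩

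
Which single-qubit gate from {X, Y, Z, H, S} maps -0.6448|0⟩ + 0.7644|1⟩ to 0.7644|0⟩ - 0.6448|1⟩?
X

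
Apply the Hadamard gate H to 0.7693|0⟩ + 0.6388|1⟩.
0.9957|0⟩ + 0.09228|1⟩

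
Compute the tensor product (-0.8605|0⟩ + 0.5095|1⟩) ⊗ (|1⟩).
-0.8605|01⟩ + 0.5095|11⟩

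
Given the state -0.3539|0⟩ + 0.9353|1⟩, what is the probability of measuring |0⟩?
0.1252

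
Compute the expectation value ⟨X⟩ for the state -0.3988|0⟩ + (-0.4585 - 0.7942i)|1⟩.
0.3657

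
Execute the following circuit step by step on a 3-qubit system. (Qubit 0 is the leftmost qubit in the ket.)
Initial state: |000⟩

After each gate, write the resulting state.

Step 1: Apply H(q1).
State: 1/√2|000⟩ + 1/√2|010⟩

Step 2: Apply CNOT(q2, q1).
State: 1/√2|000⟩ + 1/√2|010⟩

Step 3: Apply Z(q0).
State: 1/√2|000⟩ + 1/√2|010⟩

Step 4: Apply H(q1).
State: |000⟩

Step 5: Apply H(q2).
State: 1/√2|000⟩ + 1/√2|001⟩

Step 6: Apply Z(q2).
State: 1/√2|000⟩ - 1/√2|001⟩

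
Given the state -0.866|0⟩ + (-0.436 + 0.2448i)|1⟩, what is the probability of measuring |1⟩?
0.25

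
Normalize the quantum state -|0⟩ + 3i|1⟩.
-0.3162|0⟩ + 0.9487i|1⟩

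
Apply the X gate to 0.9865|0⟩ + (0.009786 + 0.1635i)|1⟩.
(0.009786 + 0.1635i)|0⟩ + 0.9865|1⟩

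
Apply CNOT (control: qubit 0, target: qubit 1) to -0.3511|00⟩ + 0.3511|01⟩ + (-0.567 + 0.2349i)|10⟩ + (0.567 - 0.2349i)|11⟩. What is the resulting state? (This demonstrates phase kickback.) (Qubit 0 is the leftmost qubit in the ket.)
-0.3511|00⟩ + 0.3511|01⟩ + (0.567 - 0.2349i)|10⟩ + (-0.567 + 0.2349i)|11⟩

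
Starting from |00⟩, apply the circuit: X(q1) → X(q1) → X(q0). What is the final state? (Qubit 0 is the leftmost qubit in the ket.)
|10⟩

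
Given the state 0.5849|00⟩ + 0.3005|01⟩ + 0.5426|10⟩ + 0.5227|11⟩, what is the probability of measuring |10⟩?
0.2944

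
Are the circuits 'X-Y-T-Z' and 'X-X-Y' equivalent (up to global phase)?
No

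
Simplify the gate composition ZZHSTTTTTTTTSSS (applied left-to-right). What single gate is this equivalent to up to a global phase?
H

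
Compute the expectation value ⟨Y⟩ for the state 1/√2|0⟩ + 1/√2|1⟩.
0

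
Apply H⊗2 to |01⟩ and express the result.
1/2|00⟩ - 1/2|01⟩ + 1/2|10⟩ - 1/2|11⟩

H⊗2 gives amp(|y⟩) = (1/2) Σ_x (−1)^(x·y) amp(|x⟩), where x·y is the number of positions in which both x and y have a 1.
|00⟩: (1)/2 = 1/2
|01⟩: (-1)/2 = -1/2
|10⟩: (1)/2 = 1/2
|11⟩: (-1)/2 = -1/2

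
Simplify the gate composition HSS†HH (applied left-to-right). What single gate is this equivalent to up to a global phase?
H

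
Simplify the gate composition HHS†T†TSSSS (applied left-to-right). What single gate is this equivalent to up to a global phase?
S†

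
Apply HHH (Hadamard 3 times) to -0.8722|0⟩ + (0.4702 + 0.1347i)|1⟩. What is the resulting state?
(-0.2843 + 0.09525i)|0⟩ + (-0.9492 - 0.09525i)|1⟩

H² = I, so H^3 = H: a single Hadamard. With (a, b) = (-0.8722, (0.4702 + 0.1347i)), H gives ((a + b)/√2, (a − b)/√2) = ((-0.2843 + 0.09525i), (-0.9492 - 0.09525i)).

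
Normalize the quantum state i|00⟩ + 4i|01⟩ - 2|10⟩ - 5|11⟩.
0.1474i|00⟩ + 0.5898i|01⟩ - 0.2949|10⟩ - 0.7372|11⟩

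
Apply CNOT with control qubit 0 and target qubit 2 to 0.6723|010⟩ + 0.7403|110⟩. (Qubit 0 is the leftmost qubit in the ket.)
0.6723|010⟩ + 0.7403|111⟩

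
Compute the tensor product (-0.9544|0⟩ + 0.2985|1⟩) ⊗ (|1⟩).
-0.9544|01⟩ + 0.2985|11⟩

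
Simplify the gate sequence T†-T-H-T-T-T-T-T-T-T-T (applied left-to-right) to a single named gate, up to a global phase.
H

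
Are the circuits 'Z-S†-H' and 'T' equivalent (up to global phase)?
No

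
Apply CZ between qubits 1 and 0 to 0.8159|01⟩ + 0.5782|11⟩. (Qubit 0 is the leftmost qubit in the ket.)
0.8159|01⟩ - 0.5782|11⟩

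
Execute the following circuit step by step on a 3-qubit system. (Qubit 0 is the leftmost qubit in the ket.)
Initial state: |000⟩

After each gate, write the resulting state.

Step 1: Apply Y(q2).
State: i|001⟩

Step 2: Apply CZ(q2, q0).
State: i|001⟩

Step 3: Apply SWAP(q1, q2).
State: i|010⟩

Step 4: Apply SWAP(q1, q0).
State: i|100⟩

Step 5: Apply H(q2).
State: (1/√2)i|100⟩ + (1/√2)i|101⟩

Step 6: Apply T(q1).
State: (1/√2)i|100⟩ + (1/√2)i|101⟩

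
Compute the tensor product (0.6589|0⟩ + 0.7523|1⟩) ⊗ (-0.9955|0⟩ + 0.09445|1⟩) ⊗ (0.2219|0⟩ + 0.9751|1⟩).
-0.1456|000⟩ - 0.6396|001⟩ + 0.01381|010⟩ + 0.06068|011⟩ - 0.1662|100⟩ - 0.7303|101⟩ + 0.01577|110⟩ + 0.06929|111⟩

amp(|b₁b₂…⟩) = product of the factor amplitudes for bits b₁, b₂, …; only kets whose every factor amplitude is nonzero survive.
|000⟩: (0.6589)(-0.9955)(0.2219) = -0.1456
|001⟩: (0.6589)(-0.9955)(0.9751) = -0.6396
|010⟩: (0.6589)(0.09445)(0.2219) = 0.01381
|011⟩: (0.6589)(0.09445)(0.9751) = 0.06068
|100⟩: (0.7523)(-0.9955)(0.2219) = -0.1662
|101⟩: (0.7523)(-0.9955)(0.9751) = -0.7303
|110⟩: (0.7523)(0.09445)(0.2219) = 0.01577
|111⟩: (0.7523)(0.09445)(0.9751) = 0.06929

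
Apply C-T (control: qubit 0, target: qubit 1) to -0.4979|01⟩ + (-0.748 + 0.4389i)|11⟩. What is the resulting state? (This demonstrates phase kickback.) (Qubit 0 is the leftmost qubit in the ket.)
-0.4979|01⟩ + (-0.8393 - 0.2186i)|11⟩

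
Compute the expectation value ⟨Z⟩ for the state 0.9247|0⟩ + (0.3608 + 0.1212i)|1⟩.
0.7102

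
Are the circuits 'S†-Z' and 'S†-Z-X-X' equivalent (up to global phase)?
Yes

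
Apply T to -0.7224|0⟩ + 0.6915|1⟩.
-0.7224|0⟩ + (0.489 + 0.489i)|1⟩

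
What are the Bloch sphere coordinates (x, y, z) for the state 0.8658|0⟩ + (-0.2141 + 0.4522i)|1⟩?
(-0.3707, 0.783, 0.4993)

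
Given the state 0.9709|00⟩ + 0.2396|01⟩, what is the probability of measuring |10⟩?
0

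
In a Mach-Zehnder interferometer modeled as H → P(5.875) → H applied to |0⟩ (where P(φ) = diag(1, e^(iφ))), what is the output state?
(0.9589 - 0.1985i)|0⟩ + (0.04108 + 0.1985i)|1⟩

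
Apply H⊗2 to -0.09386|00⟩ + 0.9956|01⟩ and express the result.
0.4509|00⟩ - 0.5447|01⟩ + 0.4509|10⟩ - 0.5447|11⟩

H⊗2 gives amp(|y⟩) = (1/2) Σ_x (−1)^(x·y) amp(|x⟩), where x·y is the number of positions in which both x and y have a 1.
|00⟩: (-0.09386 + 0.9956)/2 = 0.4509
|01⟩: (-0.09386 - 0.9956)/2 = -0.5447
|10⟩: (-0.09386 + 0.9956)/2 = 0.4509
|11⟩: (-0.09386 - 0.9956)/2 = -0.5447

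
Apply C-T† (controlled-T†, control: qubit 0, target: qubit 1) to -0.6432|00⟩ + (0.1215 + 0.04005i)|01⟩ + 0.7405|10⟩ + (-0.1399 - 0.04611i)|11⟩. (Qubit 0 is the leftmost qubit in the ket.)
-0.6432|00⟩ + (0.1215 + 0.04005i)|01⟩ + 0.7405|10⟩ + (-0.1315 + 0.06632i)|11⟩

C-T† leaves the control-|0⟩ kets |00⟩, |01⟩ unchanged and applies T† to qubit 1 on the control-|1⟩ pair (|10⟩, |11⟩).
T† = [[1, 0], [0, (1/√2 - (1/√2)i)]].
With a = amp(|10⟩) = 0.7405 and b = amp(|11⟩) = (-0.1399 - 0.04611i):
new amp(|10⟩) = (1)·a = 0.7405
new amp(|11⟩) = (1/√2 - (1/√2)i)·b = (-0.1315 + 0.06632i)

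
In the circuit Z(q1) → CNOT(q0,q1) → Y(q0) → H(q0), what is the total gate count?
4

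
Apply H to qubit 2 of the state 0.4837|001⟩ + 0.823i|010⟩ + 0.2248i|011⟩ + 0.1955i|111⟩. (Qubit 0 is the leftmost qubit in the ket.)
0.342|000⟩ - 0.342|001⟩ + 0.7409i|010⟩ + 0.423i|011⟩ + 0.1382i|110⟩ - 0.1382i|111⟩

H on qubit 2 mixes each pair of kets that differ only in qubit 2: amplitudes (a, b) of (|…0…⟩, |…1…⟩) become ((a + b)/√2, (a − b)/√2). Kets absent from the input have amplitude 0.
(|000⟩, |001⟩): (a, b) = (0, 0.4837) → (0.342, -0.342)
(|010⟩, |011⟩): (a, b) = (0.823i, 0.2248i) → (0.7409i, 0.423i)
(|110⟩, |111⟩): (a, b) = (0, 0.1955i) → (0.1382i, -0.1382i)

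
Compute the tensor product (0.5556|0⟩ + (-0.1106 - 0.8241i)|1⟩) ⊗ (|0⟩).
0.5556|00⟩ + (-0.1106 - 0.8241i)|10⟩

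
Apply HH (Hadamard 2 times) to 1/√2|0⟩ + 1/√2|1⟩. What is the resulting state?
1/√2|0⟩ + 1/√2|1⟩

H² = I, so an even number of Hadamards cancels: H^2 = I and the state is unchanged.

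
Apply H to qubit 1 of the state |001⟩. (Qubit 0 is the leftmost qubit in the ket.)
1/√2|001⟩ + 1/√2|011⟩

H on qubit 1 mixes each pair of kets that differ only in qubit 1: amplitudes (a, b) of (|…0…⟩, |…1…⟩) become ((a + b)/√2, (a − b)/√2). Kets absent from the input have amplitude 0.
(|001⟩, |011⟩): (a, b) = (1, 0) → (1/√2, 1/√2)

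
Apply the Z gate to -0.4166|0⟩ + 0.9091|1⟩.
-0.4166|0⟩ - 0.9091|1⟩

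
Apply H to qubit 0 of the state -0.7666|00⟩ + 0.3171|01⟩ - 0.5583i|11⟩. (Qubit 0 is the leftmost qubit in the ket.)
-0.5421|00⟩ + (0.2242 - 0.3948i)|01⟩ - 0.5421|10⟩ + (0.2242 + 0.3948i)|11⟩

H on qubit 0 mixes each pair of kets that differ only in qubit 0: amplitudes (a, b) of (|…0…⟩, |…1…⟩) become ((a + b)/√2, (a − b)/√2). Kets absent from the input have amplitude 0.
(|00⟩, |10⟩): (a, b) = (-0.7666, 0) → (-0.5421, -0.5421)
(|01⟩, |11⟩): (a, b) = (0.3171, -0.5583i) → ((0.2242 - 0.3948i), (0.2242 + 0.3948i))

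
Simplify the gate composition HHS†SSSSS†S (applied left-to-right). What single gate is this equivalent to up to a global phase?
S†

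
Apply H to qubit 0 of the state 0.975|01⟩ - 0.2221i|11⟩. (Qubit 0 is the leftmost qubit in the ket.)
(0.6894 - 0.157i)|01⟩ + (0.6894 + 0.157i)|11⟩

H on qubit 0 mixes each pair of kets that differ only in qubit 0: amplitudes (a, b) of (|…0…⟩, |…1…⟩) become ((a + b)/√2, (a − b)/√2). Kets absent from the input have amplitude 0.
(|01⟩, |11⟩): (a, b) = (0.975, -0.2221i) → ((0.6894 - 0.157i), (0.6894 + 0.157i))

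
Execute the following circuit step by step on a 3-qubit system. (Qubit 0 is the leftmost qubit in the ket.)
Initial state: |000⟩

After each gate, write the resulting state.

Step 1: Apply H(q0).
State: 1/√2|000⟩ + 1/√2|100⟩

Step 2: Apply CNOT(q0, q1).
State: 1/√2|000⟩ + 1/√2|110⟩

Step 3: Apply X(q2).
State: 1/√2|001⟩ + 1/√2|111⟩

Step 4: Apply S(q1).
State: 1/√2|001⟩ + (1/√2)i|111⟩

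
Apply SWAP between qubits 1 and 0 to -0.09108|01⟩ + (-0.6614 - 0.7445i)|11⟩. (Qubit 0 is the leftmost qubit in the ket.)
-0.09108|10⟩ + (-0.6614 - 0.7445i)|11⟩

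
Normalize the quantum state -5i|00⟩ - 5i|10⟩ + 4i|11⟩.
-0.6155i|00⟩ - 0.6155i|10⟩ + 0.4924i|11⟩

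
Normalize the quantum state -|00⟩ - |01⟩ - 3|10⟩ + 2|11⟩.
-0.2582|00⟩ - 0.2582|01⟩ - 0.7746|10⟩ + 0.5164|11⟩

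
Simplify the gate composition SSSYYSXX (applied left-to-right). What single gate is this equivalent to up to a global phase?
I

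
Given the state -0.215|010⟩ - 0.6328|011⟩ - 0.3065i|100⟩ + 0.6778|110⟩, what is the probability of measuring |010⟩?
0.04623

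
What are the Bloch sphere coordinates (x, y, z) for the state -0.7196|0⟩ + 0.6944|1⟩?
(-0.9994, 0, 0.03563)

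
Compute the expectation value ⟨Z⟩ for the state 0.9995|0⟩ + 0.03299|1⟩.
0.9979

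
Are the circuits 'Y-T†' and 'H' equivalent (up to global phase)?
No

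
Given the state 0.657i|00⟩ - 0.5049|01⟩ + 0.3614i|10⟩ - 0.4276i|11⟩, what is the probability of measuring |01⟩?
0.2549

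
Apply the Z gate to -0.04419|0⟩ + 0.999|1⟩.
-0.04419|0⟩ - 0.999|1⟩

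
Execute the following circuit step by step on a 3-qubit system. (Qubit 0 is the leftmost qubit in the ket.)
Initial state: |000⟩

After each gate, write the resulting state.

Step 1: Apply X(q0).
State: |100⟩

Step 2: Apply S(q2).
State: |100⟩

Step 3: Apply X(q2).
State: |101⟩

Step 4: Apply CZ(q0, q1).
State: |101⟩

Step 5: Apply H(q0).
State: 1/√2|001⟩ - 1/√2|101⟩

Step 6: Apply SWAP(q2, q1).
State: 1/√2|010⟩ - 1/√2|110⟩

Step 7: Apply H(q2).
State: 1/2|010⟩ + 1/2|011⟩ - 1/2|110⟩ - 1/2|111⟩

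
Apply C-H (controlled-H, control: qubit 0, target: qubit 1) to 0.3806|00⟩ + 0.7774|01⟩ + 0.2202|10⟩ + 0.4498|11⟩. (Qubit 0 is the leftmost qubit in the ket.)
0.3806|00⟩ + 0.7774|01⟩ + 0.4738|10⟩ - 0.1624|11⟩

C-H leaves the control-|0⟩ kets |00⟩, |01⟩ unchanged and applies H to qubit 1 on the control-|1⟩ pair (|10⟩, |11⟩).
H = [[1/√2, 1/√2], [1/√2, -1/√2]].
With a = amp(|10⟩) = 0.2202 and b = amp(|11⟩) = 0.4498:
new amp(|10⟩) = (1/√2)·a + (1/√2)·b = 0.4738
new amp(|11⟩) = (1/√2)·a + (-1/√2)·b = -0.1624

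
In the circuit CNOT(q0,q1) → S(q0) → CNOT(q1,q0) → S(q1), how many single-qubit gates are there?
2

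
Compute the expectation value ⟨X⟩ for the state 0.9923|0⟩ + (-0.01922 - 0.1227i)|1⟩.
-0.03814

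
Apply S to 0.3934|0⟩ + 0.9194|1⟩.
0.3934|0⟩ + 0.9194i|1⟩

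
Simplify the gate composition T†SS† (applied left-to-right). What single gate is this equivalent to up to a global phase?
T†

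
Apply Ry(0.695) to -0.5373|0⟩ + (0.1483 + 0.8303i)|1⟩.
(-0.5557 - 0.2828i)|0⟩ + (-0.04354 + 0.7807i)|1⟩

Ry(0.695) = [[cos(θ/2), −sin(θ/2)], [sin(θ/2), cos(θ/2)]]; θ = 0.695, cos(θ/2) ≈ 0.940227, sin(θ/2) ≈ 0.340548.
With a = amp(|0⟩) = -0.5373 and b = amp(|1⟩) = (0.1483 + 0.8303i):
new amp(|0⟩) = (0.940227)·a + (-0.340548)·b = (-0.5557 - 0.2828i)
new amp(|1⟩) = (0.340548)·a + (0.940227)·b = (-0.04354 + 0.7807i)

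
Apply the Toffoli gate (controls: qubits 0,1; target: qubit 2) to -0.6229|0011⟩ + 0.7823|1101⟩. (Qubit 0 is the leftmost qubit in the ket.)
-0.6229|0011⟩ + 0.7823|1111⟩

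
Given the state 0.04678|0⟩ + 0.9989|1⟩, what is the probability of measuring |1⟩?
0.9978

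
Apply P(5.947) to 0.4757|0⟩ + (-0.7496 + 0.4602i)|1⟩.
0.4757|0⟩ + (-0.5558 + 0.6817i)|1⟩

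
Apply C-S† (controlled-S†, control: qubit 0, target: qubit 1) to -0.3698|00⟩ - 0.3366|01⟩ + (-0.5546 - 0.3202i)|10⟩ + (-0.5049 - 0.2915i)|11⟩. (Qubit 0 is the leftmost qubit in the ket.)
-0.3698|00⟩ - 0.3366|01⟩ + (-0.5546 - 0.3202i)|10⟩ + (-0.2915 + 0.5049i)|11⟩

C-S† leaves the control-|0⟩ kets |00⟩, |01⟩ unchanged and applies S† to qubit 1 on the control-|1⟩ pair (|10⟩, |11⟩).
S† = [[1, 0], [0, -i]].
With a = amp(|10⟩) = (-0.5546 - 0.3202i) and b = amp(|11⟩) = (-0.5049 - 0.2915i):
new amp(|10⟩) = (1)·a = (-0.5546 - 0.3202i)
new amp(|11⟩) = (-i)·b = (-0.2915 + 0.5049i)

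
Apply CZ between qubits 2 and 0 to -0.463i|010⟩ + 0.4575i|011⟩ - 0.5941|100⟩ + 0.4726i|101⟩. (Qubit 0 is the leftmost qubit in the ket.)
-0.463i|010⟩ + 0.4575i|011⟩ - 0.5941|100⟩ - 0.4726i|101⟩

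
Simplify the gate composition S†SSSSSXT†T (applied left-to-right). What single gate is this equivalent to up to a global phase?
X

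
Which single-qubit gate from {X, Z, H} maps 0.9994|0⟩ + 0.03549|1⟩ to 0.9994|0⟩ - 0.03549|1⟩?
Z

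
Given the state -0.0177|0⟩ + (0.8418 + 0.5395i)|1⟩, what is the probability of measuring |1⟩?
0.9997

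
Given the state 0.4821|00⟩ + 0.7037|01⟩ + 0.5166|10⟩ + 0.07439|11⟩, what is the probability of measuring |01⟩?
0.4952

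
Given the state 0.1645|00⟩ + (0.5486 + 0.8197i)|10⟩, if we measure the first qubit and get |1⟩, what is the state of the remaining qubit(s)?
(0.5562 + 0.8311i)|0⟩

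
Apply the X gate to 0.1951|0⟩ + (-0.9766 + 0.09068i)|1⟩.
(-0.9766 + 0.09068i)|0⟩ + 0.1951|1⟩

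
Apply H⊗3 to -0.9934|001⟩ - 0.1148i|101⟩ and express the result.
(-0.3512 - 0.04059i)|000⟩ + (0.3512 + 0.04059i)|001⟩ + (-0.3512 - 0.04059i)|010⟩ + (0.3512 + 0.04059i)|011⟩ + (-0.3512 + 0.04059i)|100⟩ + (0.3512 - 0.04059i)|101⟩ + (-0.3512 + 0.04059i)|110⟩ + (0.3512 - 0.04059i)|111⟩

H⊗3 gives amp(|y⟩) = (1/2√2) Σ_x (−1)^(x·y) amp(|x⟩), where x·y is the number of positions in which both x and y have a 1.
|000⟩: (-0.9934 - 0.1148i)/(2√2) = (-0.3512 - 0.04059i)
|001⟩: (0.9934 + 0.1148i)/(2√2) = (0.3512 + 0.04059i)
|010⟩: (-0.9934 - 0.1148i)/(2√2) = (-0.3512 - 0.04059i)
|011⟩: (0.9934 + 0.1148i)/(2√2) = (0.3512 + 0.04059i)
|100⟩: (-0.9934 + 0.1148i)/(2√2) = (-0.3512 + 0.04059i)
|101⟩: (0.9934 - 0.1148i)/(2√2) = (0.3512 - 0.04059i)
|110⟩: (-0.9934 + 0.1148i)/(2√2) = (-0.3512 + 0.04059i)
|111⟩: (0.9934 - 0.1148i)/(2√2) = (0.3512 - 0.04059i)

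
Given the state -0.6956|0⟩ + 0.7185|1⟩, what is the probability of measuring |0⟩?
0.4839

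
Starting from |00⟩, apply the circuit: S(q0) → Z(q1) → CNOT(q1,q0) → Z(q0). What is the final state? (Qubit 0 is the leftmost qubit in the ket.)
|00⟩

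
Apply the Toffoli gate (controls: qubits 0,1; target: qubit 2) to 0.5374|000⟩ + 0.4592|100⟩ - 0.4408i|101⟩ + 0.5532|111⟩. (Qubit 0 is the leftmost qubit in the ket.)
0.5374|000⟩ + 0.4592|100⟩ - 0.4408i|101⟩ + 0.5532|110⟩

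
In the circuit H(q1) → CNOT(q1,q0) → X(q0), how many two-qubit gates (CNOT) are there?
1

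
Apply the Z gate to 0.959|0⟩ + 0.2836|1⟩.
0.959|0⟩ - 0.2836|1⟩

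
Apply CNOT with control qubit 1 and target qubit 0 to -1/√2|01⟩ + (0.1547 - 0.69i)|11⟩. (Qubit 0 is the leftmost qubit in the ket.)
(0.1547 - 0.69i)|01⟩ - 1/√2|11⟩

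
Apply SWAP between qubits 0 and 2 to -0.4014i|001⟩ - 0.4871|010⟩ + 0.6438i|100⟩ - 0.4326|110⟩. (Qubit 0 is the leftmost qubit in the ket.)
0.6438i|001⟩ - 0.4871|010⟩ - 0.4326|011⟩ - 0.4014i|100⟩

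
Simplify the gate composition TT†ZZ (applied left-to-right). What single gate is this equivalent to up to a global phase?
I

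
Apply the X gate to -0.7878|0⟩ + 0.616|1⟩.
0.616|0⟩ - 0.7878|1⟩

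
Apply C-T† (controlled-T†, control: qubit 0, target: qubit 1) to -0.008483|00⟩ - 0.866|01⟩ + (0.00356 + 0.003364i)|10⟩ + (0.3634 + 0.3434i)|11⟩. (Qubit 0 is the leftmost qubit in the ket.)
-0.008483|00⟩ - 0.866|01⟩ + (0.00356 + 0.003364i)|10⟩ + (0.4998 - 0.01414i)|11⟩

C-T† leaves the control-|0⟩ kets |00⟩, |01⟩ unchanged and applies T† to qubit 1 on the control-|1⟩ pair (|10⟩, |11⟩).
T† = [[1, 0], [0, (1/√2 - (1/√2)i)]].
With a = amp(|10⟩) = (0.00356 + 0.003364i) and b = amp(|11⟩) = (0.3634 + 0.3434i):
new amp(|10⟩) = (1)·a = (0.00356 + 0.003364i)
new amp(|11⟩) = (1/√2 - (1/√2)i)·b = (0.4998 - 0.01414i)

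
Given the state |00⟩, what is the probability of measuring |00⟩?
1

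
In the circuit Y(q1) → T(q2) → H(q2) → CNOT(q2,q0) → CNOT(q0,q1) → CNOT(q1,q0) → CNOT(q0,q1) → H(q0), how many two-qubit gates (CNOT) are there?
4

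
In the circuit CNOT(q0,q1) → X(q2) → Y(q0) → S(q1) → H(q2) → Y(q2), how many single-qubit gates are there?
5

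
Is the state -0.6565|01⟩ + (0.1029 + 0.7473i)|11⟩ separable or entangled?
Separable

Writing the state as a|00⟩ + b|01⟩ + c|10⟩ + d|11⟩, it is a product state iff ad − bc = 0.
Here (a, b, c, d) = (0, -0.6565, 0, (0.1029 + 0.7473i)): ad − bc = (0)(0.1029 + 0.7473i) − (-0.6565)(0) = 0, so the state is separable.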